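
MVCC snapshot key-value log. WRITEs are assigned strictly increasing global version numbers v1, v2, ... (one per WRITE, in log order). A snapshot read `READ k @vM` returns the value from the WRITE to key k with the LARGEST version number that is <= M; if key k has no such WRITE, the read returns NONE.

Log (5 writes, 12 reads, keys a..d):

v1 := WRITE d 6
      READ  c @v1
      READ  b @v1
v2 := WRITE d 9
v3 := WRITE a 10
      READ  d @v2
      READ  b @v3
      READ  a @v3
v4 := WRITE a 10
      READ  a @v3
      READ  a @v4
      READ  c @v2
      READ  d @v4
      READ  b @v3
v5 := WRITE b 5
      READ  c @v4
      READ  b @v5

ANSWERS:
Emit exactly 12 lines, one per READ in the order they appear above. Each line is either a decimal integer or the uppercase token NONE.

v1: WRITE d=6  (d history now [(1, 6)])
READ c @v1: history=[] -> no version <= 1 -> NONE
READ b @v1: history=[] -> no version <= 1 -> NONE
v2: WRITE d=9  (d history now [(1, 6), (2, 9)])
v3: WRITE a=10  (a history now [(3, 10)])
READ d @v2: history=[(1, 6), (2, 9)] -> pick v2 -> 9
READ b @v3: history=[] -> no version <= 3 -> NONE
READ a @v3: history=[(3, 10)] -> pick v3 -> 10
v4: WRITE a=10  (a history now [(3, 10), (4, 10)])
READ a @v3: history=[(3, 10), (4, 10)] -> pick v3 -> 10
READ a @v4: history=[(3, 10), (4, 10)] -> pick v4 -> 10
READ c @v2: history=[] -> no version <= 2 -> NONE
READ d @v4: history=[(1, 6), (2, 9)] -> pick v2 -> 9
READ b @v3: history=[] -> no version <= 3 -> NONE
v5: WRITE b=5  (b history now [(5, 5)])
READ c @v4: history=[] -> no version <= 4 -> NONE
READ b @v5: history=[(5, 5)] -> pick v5 -> 5

Answer: NONE
NONE
9
NONE
10
10
10
NONE
9
NONE
NONE
5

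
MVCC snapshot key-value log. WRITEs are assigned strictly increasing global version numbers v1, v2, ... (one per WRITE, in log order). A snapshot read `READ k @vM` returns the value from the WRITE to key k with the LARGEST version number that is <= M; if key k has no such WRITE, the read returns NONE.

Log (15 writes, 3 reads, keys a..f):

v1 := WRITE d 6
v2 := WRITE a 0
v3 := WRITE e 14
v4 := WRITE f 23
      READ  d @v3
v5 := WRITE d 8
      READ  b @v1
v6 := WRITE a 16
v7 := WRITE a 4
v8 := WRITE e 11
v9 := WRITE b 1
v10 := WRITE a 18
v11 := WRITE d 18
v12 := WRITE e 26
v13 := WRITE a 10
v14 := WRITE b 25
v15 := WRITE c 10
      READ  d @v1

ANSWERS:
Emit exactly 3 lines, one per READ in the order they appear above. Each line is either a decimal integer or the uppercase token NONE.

v1: WRITE d=6  (d history now [(1, 6)])
v2: WRITE a=0  (a history now [(2, 0)])
v3: WRITE e=14  (e history now [(3, 14)])
v4: WRITE f=23  (f history now [(4, 23)])
READ d @v3: history=[(1, 6)] -> pick v1 -> 6
v5: WRITE d=8  (d history now [(1, 6), (5, 8)])
READ b @v1: history=[] -> no version <= 1 -> NONE
v6: WRITE a=16  (a history now [(2, 0), (6, 16)])
v7: WRITE a=4  (a history now [(2, 0), (6, 16), (7, 4)])
v8: WRITE e=11  (e history now [(3, 14), (8, 11)])
v9: WRITE b=1  (b history now [(9, 1)])
v10: WRITE a=18  (a history now [(2, 0), (6, 16), (7, 4), (10, 18)])
v11: WRITE d=18  (d history now [(1, 6), (5, 8), (11, 18)])
v12: WRITE e=26  (e history now [(3, 14), (8, 11), (12, 26)])
v13: WRITE a=10  (a history now [(2, 0), (6, 16), (7, 4), (10, 18), (13, 10)])
v14: WRITE b=25  (b history now [(9, 1), (14, 25)])
v15: WRITE c=10  (c history now [(15, 10)])
READ d @v1: history=[(1, 6), (5, 8), (11, 18)] -> pick v1 -> 6

Answer: 6
NONE
6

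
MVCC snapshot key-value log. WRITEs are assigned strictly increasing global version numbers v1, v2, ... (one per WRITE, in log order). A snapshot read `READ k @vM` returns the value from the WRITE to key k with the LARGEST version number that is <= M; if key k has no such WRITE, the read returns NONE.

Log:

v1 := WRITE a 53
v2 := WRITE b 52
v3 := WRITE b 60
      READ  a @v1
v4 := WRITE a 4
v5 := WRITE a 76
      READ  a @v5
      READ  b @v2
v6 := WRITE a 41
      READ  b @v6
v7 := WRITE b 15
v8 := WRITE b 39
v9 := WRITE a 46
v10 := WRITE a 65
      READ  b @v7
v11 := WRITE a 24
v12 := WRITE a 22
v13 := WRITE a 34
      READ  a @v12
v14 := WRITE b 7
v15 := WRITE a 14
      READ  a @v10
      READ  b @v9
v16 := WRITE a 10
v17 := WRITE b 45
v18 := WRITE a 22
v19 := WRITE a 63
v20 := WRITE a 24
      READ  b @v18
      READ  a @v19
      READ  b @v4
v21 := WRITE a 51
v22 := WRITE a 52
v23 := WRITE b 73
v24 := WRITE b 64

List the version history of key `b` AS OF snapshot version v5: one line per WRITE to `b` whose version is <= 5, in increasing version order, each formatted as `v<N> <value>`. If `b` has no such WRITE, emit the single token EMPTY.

Scan writes for key=b with version <= 5:
  v1 WRITE a 53 -> skip
  v2 WRITE b 52 -> keep
  v3 WRITE b 60 -> keep
  v4 WRITE a 4 -> skip
  v5 WRITE a 76 -> skip
  v6 WRITE a 41 -> skip
  v7 WRITE b 15 -> drop (> snap)
  v8 WRITE b 39 -> drop (> snap)
  v9 WRITE a 46 -> skip
  v10 WRITE a 65 -> skip
  v11 WRITE a 24 -> skip
  v12 WRITE a 22 -> skip
  v13 WRITE a 34 -> skip
  v14 WRITE b 7 -> drop (> snap)
  v15 WRITE a 14 -> skip
  v16 WRITE a 10 -> skip
  v17 WRITE b 45 -> drop (> snap)
  v18 WRITE a 22 -> skip
  v19 WRITE a 63 -> skip
  v20 WRITE a 24 -> skip
  v21 WRITE a 51 -> skip
  v22 WRITE a 52 -> skip
  v23 WRITE b 73 -> drop (> snap)
  v24 WRITE b 64 -> drop (> snap)
Collected: [(2, 52), (3, 60)]

Answer: v2 52
v3 60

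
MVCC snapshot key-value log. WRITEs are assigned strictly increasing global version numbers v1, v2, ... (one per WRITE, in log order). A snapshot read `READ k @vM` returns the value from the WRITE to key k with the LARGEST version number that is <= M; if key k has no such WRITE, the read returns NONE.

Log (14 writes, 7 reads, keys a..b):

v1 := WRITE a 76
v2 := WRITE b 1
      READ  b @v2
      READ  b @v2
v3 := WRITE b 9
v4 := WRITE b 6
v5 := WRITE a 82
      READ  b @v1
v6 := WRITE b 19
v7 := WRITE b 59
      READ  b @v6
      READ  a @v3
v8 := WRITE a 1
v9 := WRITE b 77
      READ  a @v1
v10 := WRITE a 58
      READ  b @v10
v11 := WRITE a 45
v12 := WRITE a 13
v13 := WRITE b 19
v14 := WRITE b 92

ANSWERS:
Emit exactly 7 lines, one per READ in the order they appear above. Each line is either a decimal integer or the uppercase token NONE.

v1: WRITE a=76  (a history now [(1, 76)])
v2: WRITE b=1  (b history now [(2, 1)])
READ b @v2: history=[(2, 1)] -> pick v2 -> 1
READ b @v2: history=[(2, 1)] -> pick v2 -> 1
v3: WRITE b=9  (b history now [(2, 1), (3, 9)])
v4: WRITE b=6  (b history now [(2, 1), (3, 9), (4, 6)])
v5: WRITE a=82  (a history now [(1, 76), (5, 82)])
READ b @v1: history=[(2, 1), (3, 9), (4, 6)] -> no version <= 1 -> NONE
v6: WRITE b=19  (b history now [(2, 1), (3, 9), (4, 6), (6, 19)])
v7: WRITE b=59  (b history now [(2, 1), (3, 9), (4, 6), (6, 19), (7, 59)])
READ b @v6: history=[(2, 1), (3, 9), (4, 6), (6, 19), (7, 59)] -> pick v6 -> 19
READ a @v3: history=[(1, 76), (5, 82)] -> pick v1 -> 76
v8: WRITE a=1  (a history now [(1, 76), (5, 82), (8, 1)])
v9: WRITE b=77  (b history now [(2, 1), (3, 9), (4, 6), (6, 19), (7, 59), (9, 77)])
READ a @v1: history=[(1, 76), (5, 82), (8, 1)] -> pick v1 -> 76
v10: WRITE a=58  (a history now [(1, 76), (5, 82), (8, 1), (10, 58)])
READ b @v10: history=[(2, 1), (3, 9), (4, 6), (6, 19), (7, 59), (9, 77)] -> pick v9 -> 77
v11: WRITE a=45  (a history now [(1, 76), (5, 82), (8, 1), (10, 58), (11, 45)])
v12: WRITE a=13  (a history now [(1, 76), (5, 82), (8, 1), (10, 58), (11, 45), (12, 13)])
v13: WRITE b=19  (b history now [(2, 1), (3, 9), (4, 6), (6, 19), (7, 59), (9, 77), (13, 19)])
v14: WRITE b=92  (b history now [(2, 1), (3, 9), (4, 6), (6, 19), (7, 59), (9, 77), (13, 19), (14, 92)])

Answer: 1
1
NONE
19
76
76
77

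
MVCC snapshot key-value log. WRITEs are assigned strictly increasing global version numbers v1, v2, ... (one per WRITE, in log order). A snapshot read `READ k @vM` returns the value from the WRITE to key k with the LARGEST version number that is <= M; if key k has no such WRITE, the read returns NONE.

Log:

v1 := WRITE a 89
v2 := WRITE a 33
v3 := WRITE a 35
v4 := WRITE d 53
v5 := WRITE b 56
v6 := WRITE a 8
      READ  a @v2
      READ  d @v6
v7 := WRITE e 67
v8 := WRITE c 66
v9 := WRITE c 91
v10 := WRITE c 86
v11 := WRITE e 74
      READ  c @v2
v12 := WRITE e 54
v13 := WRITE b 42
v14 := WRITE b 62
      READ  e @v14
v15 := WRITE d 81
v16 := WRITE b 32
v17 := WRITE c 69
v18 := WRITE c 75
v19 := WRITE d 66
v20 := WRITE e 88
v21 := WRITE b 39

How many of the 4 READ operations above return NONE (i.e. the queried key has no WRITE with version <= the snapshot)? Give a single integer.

v1: WRITE a=89  (a history now [(1, 89)])
v2: WRITE a=33  (a history now [(1, 89), (2, 33)])
v3: WRITE a=35  (a history now [(1, 89), (2, 33), (3, 35)])
v4: WRITE d=53  (d history now [(4, 53)])
v5: WRITE b=56  (b history now [(5, 56)])
v6: WRITE a=8  (a history now [(1, 89), (2, 33), (3, 35), (6, 8)])
READ a @v2: history=[(1, 89), (2, 33), (3, 35), (6, 8)] -> pick v2 -> 33
READ d @v6: history=[(4, 53)] -> pick v4 -> 53
v7: WRITE e=67  (e history now [(7, 67)])
v8: WRITE c=66  (c history now [(8, 66)])
v9: WRITE c=91  (c history now [(8, 66), (9, 91)])
v10: WRITE c=86  (c history now [(8, 66), (9, 91), (10, 86)])
v11: WRITE e=74  (e history now [(7, 67), (11, 74)])
READ c @v2: history=[(8, 66), (9, 91), (10, 86)] -> no version <= 2 -> NONE
v12: WRITE e=54  (e history now [(7, 67), (11, 74), (12, 54)])
v13: WRITE b=42  (b history now [(5, 56), (13, 42)])
v14: WRITE b=62  (b history now [(5, 56), (13, 42), (14, 62)])
READ e @v14: history=[(7, 67), (11, 74), (12, 54)] -> pick v12 -> 54
v15: WRITE d=81  (d history now [(4, 53), (15, 81)])
v16: WRITE b=32  (b history now [(5, 56), (13, 42), (14, 62), (16, 32)])
v17: WRITE c=69  (c history now [(8, 66), (9, 91), (10, 86), (17, 69)])
v18: WRITE c=75  (c history now [(8, 66), (9, 91), (10, 86), (17, 69), (18, 75)])
v19: WRITE d=66  (d history now [(4, 53), (15, 81), (19, 66)])
v20: WRITE e=88  (e history now [(7, 67), (11, 74), (12, 54), (20, 88)])
v21: WRITE b=39  (b history now [(5, 56), (13, 42), (14, 62), (16, 32), (21, 39)])
Read results in order: ['33', '53', 'NONE', '54']
NONE count = 1

Answer: 1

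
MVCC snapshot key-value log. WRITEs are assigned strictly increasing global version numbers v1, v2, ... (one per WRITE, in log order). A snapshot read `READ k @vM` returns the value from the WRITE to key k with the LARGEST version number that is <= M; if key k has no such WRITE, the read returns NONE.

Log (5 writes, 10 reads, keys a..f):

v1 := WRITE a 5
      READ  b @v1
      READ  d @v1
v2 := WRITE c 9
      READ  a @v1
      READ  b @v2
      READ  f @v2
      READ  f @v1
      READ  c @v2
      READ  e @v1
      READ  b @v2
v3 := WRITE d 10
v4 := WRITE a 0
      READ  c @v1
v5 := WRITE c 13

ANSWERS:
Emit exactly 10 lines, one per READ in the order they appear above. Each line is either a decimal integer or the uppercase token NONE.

Answer: NONE
NONE
5
NONE
NONE
NONE
9
NONE
NONE
NONE

Derivation:
v1: WRITE a=5  (a history now [(1, 5)])
READ b @v1: history=[] -> no version <= 1 -> NONE
READ d @v1: history=[] -> no version <= 1 -> NONE
v2: WRITE c=9  (c history now [(2, 9)])
READ a @v1: history=[(1, 5)] -> pick v1 -> 5
READ b @v2: history=[] -> no version <= 2 -> NONE
READ f @v2: history=[] -> no version <= 2 -> NONE
READ f @v1: history=[] -> no version <= 1 -> NONE
READ c @v2: history=[(2, 9)] -> pick v2 -> 9
READ e @v1: history=[] -> no version <= 1 -> NONE
READ b @v2: history=[] -> no version <= 2 -> NONE
v3: WRITE d=10  (d history now [(3, 10)])
v4: WRITE a=0  (a history now [(1, 5), (4, 0)])
READ c @v1: history=[(2, 9)] -> no version <= 1 -> NONE
v5: WRITE c=13  (c history now [(2, 9), (5, 13)])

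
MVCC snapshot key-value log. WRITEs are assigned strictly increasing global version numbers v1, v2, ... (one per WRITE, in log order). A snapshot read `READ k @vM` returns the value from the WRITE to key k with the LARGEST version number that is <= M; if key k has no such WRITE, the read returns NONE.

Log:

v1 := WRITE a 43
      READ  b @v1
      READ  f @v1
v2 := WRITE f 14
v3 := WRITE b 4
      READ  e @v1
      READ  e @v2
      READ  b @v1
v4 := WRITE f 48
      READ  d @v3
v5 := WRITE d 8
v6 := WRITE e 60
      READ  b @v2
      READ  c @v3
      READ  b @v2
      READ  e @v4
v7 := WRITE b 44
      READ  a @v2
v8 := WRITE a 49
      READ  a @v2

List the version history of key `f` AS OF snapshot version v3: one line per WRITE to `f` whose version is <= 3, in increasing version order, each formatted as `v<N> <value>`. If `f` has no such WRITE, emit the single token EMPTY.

Scan writes for key=f with version <= 3:
  v1 WRITE a 43 -> skip
  v2 WRITE f 14 -> keep
  v3 WRITE b 4 -> skip
  v4 WRITE f 48 -> drop (> snap)
  v5 WRITE d 8 -> skip
  v6 WRITE e 60 -> skip
  v7 WRITE b 44 -> skip
  v8 WRITE a 49 -> skip
Collected: [(2, 14)]

Answer: v2 14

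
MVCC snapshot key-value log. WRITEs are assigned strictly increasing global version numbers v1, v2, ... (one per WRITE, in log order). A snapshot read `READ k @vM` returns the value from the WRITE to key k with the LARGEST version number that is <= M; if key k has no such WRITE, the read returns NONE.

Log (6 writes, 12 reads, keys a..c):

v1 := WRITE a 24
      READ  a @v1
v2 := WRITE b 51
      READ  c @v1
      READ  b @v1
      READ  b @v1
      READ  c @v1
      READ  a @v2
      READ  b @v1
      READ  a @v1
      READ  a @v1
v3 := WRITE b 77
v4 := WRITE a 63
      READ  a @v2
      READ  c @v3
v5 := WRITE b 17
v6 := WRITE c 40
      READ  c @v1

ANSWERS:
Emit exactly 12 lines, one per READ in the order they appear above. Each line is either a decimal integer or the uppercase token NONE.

Answer: 24
NONE
NONE
NONE
NONE
24
NONE
24
24
24
NONE
NONE

Derivation:
v1: WRITE a=24  (a history now [(1, 24)])
READ a @v1: history=[(1, 24)] -> pick v1 -> 24
v2: WRITE b=51  (b history now [(2, 51)])
READ c @v1: history=[] -> no version <= 1 -> NONE
READ b @v1: history=[(2, 51)] -> no version <= 1 -> NONE
READ b @v1: history=[(2, 51)] -> no version <= 1 -> NONE
READ c @v1: history=[] -> no version <= 1 -> NONE
READ a @v2: history=[(1, 24)] -> pick v1 -> 24
READ b @v1: history=[(2, 51)] -> no version <= 1 -> NONE
READ a @v1: history=[(1, 24)] -> pick v1 -> 24
READ a @v1: history=[(1, 24)] -> pick v1 -> 24
v3: WRITE b=77  (b history now [(2, 51), (3, 77)])
v4: WRITE a=63  (a history now [(1, 24), (4, 63)])
READ a @v2: history=[(1, 24), (4, 63)] -> pick v1 -> 24
READ c @v3: history=[] -> no version <= 3 -> NONE
v5: WRITE b=17  (b history now [(2, 51), (3, 77), (5, 17)])
v6: WRITE c=40  (c history now [(6, 40)])
READ c @v1: history=[(6, 40)] -> no version <= 1 -> NONE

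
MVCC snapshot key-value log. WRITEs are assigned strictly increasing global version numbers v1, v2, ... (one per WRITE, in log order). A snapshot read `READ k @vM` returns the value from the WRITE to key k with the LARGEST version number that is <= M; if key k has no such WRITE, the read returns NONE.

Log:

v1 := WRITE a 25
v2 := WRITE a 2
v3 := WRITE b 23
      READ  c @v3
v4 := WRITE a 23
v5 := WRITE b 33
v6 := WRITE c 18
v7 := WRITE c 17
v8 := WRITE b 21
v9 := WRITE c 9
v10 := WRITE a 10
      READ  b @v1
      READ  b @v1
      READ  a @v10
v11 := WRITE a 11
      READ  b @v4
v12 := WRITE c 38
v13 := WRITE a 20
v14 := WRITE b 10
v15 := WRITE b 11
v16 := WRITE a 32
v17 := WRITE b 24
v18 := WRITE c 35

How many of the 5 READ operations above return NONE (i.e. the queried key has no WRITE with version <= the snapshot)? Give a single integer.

v1: WRITE a=25  (a history now [(1, 25)])
v2: WRITE a=2  (a history now [(1, 25), (2, 2)])
v3: WRITE b=23  (b history now [(3, 23)])
READ c @v3: history=[] -> no version <= 3 -> NONE
v4: WRITE a=23  (a history now [(1, 25), (2, 2), (4, 23)])
v5: WRITE b=33  (b history now [(3, 23), (5, 33)])
v6: WRITE c=18  (c history now [(6, 18)])
v7: WRITE c=17  (c history now [(6, 18), (7, 17)])
v8: WRITE b=21  (b history now [(3, 23), (5, 33), (8, 21)])
v9: WRITE c=9  (c history now [(6, 18), (7, 17), (9, 9)])
v10: WRITE a=10  (a history now [(1, 25), (2, 2), (4, 23), (10, 10)])
READ b @v1: history=[(3, 23), (5, 33), (8, 21)] -> no version <= 1 -> NONE
READ b @v1: history=[(3, 23), (5, 33), (8, 21)] -> no version <= 1 -> NONE
READ a @v10: history=[(1, 25), (2, 2), (4, 23), (10, 10)] -> pick v10 -> 10
v11: WRITE a=11  (a history now [(1, 25), (2, 2), (4, 23), (10, 10), (11, 11)])
READ b @v4: history=[(3, 23), (5, 33), (8, 21)] -> pick v3 -> 23
v12: WRITE c=38  (c history now [(6, 18), (7, 17), (9, 9), (12, 38)])
v13: WRITE a=20  (a history now [(1, 25), (2, 2), (4, 23), (10, 10), (11, 11), (13, 20)])
v14: WRITE b=10  (b history now [(3, 23), (5, 33), (8, 21), (14, 10)])
v15: WRITE b=11  (b history now [(3, 23), (5, 33), (8, 21), (14, 10), (15, 11)])
v16: WRITE a=32  (a history now [(1, 25), (2, 2), (4, 23), (10, 10), (11, 11), (13, 20), (16, 32)])
v17: WRITE b=24  (b history now [(3, 23), (5, 33), (8, 21), (14, 10), (15, 11), (17, 24)])
v18: WRITE c=35  (c history now [(6, 18), (7, 17), (9, 9), (12, 38), (18, 35)])
Read results in order: ['NONE', 'NONE', 'NONE', '10', '23']
NONE count = 3

Answer: 3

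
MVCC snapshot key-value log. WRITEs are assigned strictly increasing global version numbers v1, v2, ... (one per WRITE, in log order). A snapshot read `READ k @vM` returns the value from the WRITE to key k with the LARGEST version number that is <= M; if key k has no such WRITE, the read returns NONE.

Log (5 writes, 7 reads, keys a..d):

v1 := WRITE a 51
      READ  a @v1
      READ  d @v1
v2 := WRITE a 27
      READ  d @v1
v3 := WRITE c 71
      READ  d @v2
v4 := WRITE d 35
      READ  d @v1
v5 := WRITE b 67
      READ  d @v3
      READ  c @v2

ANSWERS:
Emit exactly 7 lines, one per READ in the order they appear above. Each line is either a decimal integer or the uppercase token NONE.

v1: WRITE a=51  (a history now [(1, 51)])
READ a @v1: history=[(1, 51)] -> pick v1 -> 51
READ d @v1: history=[] -> no version <= 1 -> NONE
v2: WRITE a=27  (a history now [(1, 51), (2, 27)])
READ d @v1: history=[] -> no version <= 1 -> NONE
v3: WRITE c=71  (c history now [(3, 71)])
READ d @v2: history=[] -> no version <= 2 -> NONE
v4: WRITE d=35  (d history now [(4, 35)])
READ d @v1: history=[(4, 35)] -> no version <= 1 -> NONE
v5: WRITE b=67  (b history now [(5, 67)])
READ d @v3: history=[(4, 35)] -> no version <= 3 -> NONE
READ c @v2: history=[(3, 71)] -> no version <= 2 -> NONE

Answer: 51
NONE
NONE
NONE
NONE
NONE
NONE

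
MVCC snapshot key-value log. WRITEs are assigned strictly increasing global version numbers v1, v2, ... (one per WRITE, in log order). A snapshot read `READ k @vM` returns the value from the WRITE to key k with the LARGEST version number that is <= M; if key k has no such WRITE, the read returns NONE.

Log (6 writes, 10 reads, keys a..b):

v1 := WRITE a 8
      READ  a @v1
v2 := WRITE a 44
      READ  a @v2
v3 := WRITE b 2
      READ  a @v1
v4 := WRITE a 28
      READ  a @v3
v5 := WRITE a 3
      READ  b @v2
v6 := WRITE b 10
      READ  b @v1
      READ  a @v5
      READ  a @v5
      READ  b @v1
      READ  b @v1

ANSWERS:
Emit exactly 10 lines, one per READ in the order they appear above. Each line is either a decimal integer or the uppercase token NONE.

v1: WRITE a=8  (a history now [(1, 8)])
READ a @v1: history=[(1, 8)] -> pick v1 -> 8
v2: WRITE a=44  (a history now [(1, 8), (2, 44)])
READ a @v2: history=[(1, 8), (2, 44)] -> pick v2 -> 44
v3: WRITE b=2  (b history now [(3, 2)])
READ a @v1: history=[(1, 8), (2, 44)] -> pick v1 -> 8
v4: WRITE a=28  (a history now [(1, 8), (2, 44), (4, 28)])
READ a @v3: history=[(1, 8), (2, 44), (4, 28)] -> pick v2 -> 44
v5: WRITE a=3  (a history now [(1, 8), (2, 44), (4, 28), (5, 3)])
READ b @v2: history=[(3, 2)] -> no version <= 2 -> NONE
v6: WRITE b=10  (b history now [(3, 2), (6, 10)])
READ b @v1: history=[(3, 2), (6, 10)] -> no version <= 1 -> NONE
READ a @v5: history=[(1, 8), (2, 44), (4, 28), (5, 3)] -> pick v5 -> 3
READ a @v5: history=[(1, 8), (2, 44), (4, 28), (5, 3)] -> pick v5 -> 3
READ b @v1: history=[(3, 2), (6, 10)] -> no version <= 1 -> NONE
READ b @v1: history=[(3, 2), (6, 10)] -> no version <= 1 -> NONE

Answer: 8
44
8
44
NONE
NONE
3
3
NONE
NONE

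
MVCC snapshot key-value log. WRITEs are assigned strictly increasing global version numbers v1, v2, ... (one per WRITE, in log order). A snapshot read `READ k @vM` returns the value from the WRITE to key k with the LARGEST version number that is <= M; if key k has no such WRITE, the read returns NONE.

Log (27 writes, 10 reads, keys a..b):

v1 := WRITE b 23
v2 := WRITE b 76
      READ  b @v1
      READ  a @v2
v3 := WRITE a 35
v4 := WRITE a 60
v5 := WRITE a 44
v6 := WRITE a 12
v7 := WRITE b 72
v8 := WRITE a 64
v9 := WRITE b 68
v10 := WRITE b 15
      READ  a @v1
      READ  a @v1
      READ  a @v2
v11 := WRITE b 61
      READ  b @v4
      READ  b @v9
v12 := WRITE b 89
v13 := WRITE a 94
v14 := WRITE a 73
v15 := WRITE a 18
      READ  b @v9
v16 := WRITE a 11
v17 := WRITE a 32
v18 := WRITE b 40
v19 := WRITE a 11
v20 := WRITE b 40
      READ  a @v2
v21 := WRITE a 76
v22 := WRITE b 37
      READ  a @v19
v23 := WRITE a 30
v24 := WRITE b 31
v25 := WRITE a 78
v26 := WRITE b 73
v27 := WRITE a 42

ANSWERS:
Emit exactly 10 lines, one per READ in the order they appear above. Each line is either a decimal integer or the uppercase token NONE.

v1: WRITE b=23  (b history now [(1, 23)])
v2: WRITE b=76  (b history now [(1, 23), (2, 76)])
READ b @v1: history=[(1, 23), (2, 76)] -> pick v1 -> 23
READ a @v2: history=[] -> no version <= 2 -> NONE
v3: WRITE a=35  (a history now [(3, 35)])
v4: WRITE a=60  (a history now [(3, 35), (4, 60)])
v5: WRITE a=44  (a history now [(3, 35), (4, 60), (5, 44)])
v6: WRITE a=12  (a history now [(3, 35), (4, 60), (5, 44), (6, 12)])
v7: WRITE b=72  (b history now [(1, 23), (2, 76), (7, 72)])
v8: WRITE a=64  (a history now [(3, 35), (4, 60), (5, 44), (6, 12), (8, 64)])
v9: WRITE b=68  (b history now [(1, 23), (2, 76), (7, 72), (9, 68)])
v10: WRITE b=15  (b history now [(1, 23), (2, 76), (7, 72), (9, 68), (10, 15)])
READ a @v1: history=[(3, 35), (4, 60), (5, 44), (6, 12), (8, 64)] -> no version <= 1 -> NONE
READ a @v1: history=[(3, 35), (4, 60), (5, 44), (6, 12), (8, 64)] -> no version <= 1 -> NONE
READ a @v2: history=[(3, 35), (4, 60), (5, 44), (6, 12), (8, 64)] -> no version <= 2 -> NONE
v11: WRITE b=61  (b history now [(1, 23), (2, 76), (7, 72), (9, 68), (10, 15), (11, 61)])
READ b @v4: history=[(1, 23), (2, 76), (7, 72), (9, 68), (10, 15), (11, 61)] -> pick v2 -> 76
READ b @v9: history=[(1, 23), (2, 76), (7, 72), (9, 68), (10, 15), (11, 61)] -> pick v9 -> 68
v12: WRITE b=89  (b history now [(1, 23), (2, 76), (7, 72), (9, 68), (10, 15), (11, 61), (12, 89)])
v13: WRITE a=94  (a history now [(3, 35), (4, 60), (5, 44), (6, 12), (8, 64), (13, 94)])
v14: WRITE a=73  (a history now [(3, 35), (4, 60), (5, 44), (6, 12), (8, 64), (13, 94), (14, 73)])
v15: WRITE a=18  (a history now [(3, 35), (4, 60), (5, 44), (6, 12), (8, 64), (13, 94), (14, 73), (15, 18)])
READ b @v9: history=[(1, 23), (2, 76), (7, 72), (9, 68), (10, 15), (11, 61), (12, 89)] -> pick v9 -> 68
v16: WRITE a=11  (a history now [(3, 35), (4, 60), (5, 44), (6, 12), (8, 64), (13, 94), (14, 73), (15, 18), (16, 11)])
v17: WRITE a=32  (a history now [(3, 35), (4, 60), (5, 44), (6, 12), (8, 64), (13, 94), (14, 73), (15, 18), (16, 11), (17, 32)])
v18: WRITE b=40  (b history now [(1, 23), (2, 76), (7, 72), (9, 68), (10, 15), (11, 61), (12, 89), (18, 40)])
v19: WRITE a=11  (a history now [(3, 35), (4, 60), (5, 44), (6, 12), (8, 64), (13, 94), (14, 73), (15, 18), (16, 11), (17, 32), (19, 11)])
v20: WRITE b=40  (b history now [(1, 23), (2, 76), (7, 72), (9, 68), (10, 15), (11, 61), (12, 89), (18, 40), (20, 40)])
READ a @v2: history=[(3, 35), (4, 60), (5, 44), (6, 12), (8, 64), (13, 94), (14, 73), (15, 18), (16, 11), (17, 32), (19, 11)] -> no version <= 2 -> NONE
v21: WRITE a=76  (a history now [(3, 35), (4, 60), (5, 44), (6, 12), (8, 64), (13, 94), (14, 73), (15, 18), (16, 11), (17, 32), (19, 11), (21, 76)])
v22: WRITE b=37  (b history now [(1, 23), (2, 76), (7, 72), (9, 68), (10, 15), (11, 61), (12, 89), (18, 40), (20, 40), (22, 37)])
READ a @v19: history=[(3, 35), (4, 60), (5, 44), (6, 12), (8, 64), (13, 94), (14, 73), (15, 18), (16, 11), (17, 32), (19, 11), (21, 76)] -> pick v19 -> 11
v23: WRITE a=30  (a history now [(3, 35), (4, 60), (5, 44), (6, 12), (8, 64), (13, 94), (14, 73), (15, 18), (16, 11), (17, 32), (19, 11), (21, 76), (23, 30)])
v24: WRITE b=31  (b history now [(1, 23), (2, 76), (7, 72), (9, 68), (10, 15), (11, 61), (12, 89), (18, 40), (20, 40), (22, 37), (24, 31)])
v25: WRITE a=78  (a history now [(3, 35), (4, 60), (5, 44), (6, 12), (8, 64), (13, 94), (14, 73), (15, 18), (16, 11), (17, 32), (19, 11), (21, 76), (23, 30), (25, 78)])
v26: WRITE b=73  (b history now [(1, 23), (2, 76), (7, 72), (9, 68), (10, 15), (11, 61), (12, 89), (18, 40), (20, 40), (22, 37), (24, 31), (26, 73)])
v27: WRITE a=42  (a history now [(3, 35), (4, 60), (5, 44), (6, 12), (8, 64), (13, 94), (14, 73), (15, 18), (16, 11), (17, 32), (19, 11), (21, 76), (23, 30), (25, 78), (27, 42)])

Answer: 23
NONE
NONE
NONE
NONE
76
68
68
NONE
11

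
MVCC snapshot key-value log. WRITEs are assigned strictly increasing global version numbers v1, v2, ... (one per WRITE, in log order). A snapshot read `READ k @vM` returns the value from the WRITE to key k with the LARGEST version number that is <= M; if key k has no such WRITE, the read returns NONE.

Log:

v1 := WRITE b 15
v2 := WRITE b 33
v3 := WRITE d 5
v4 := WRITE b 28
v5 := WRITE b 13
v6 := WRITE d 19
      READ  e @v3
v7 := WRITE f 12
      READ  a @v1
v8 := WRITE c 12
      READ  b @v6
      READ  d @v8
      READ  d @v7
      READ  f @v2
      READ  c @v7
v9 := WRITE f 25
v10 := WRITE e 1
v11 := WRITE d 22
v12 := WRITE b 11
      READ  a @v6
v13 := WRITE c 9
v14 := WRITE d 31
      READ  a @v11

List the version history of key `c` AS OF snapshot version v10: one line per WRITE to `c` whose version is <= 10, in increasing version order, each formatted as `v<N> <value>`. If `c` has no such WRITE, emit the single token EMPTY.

Scan writes for key=c with version <= 10:
  v1 WRITE b 15 -> skip
  v2 WRITE b 33 -> skip
  v3 WRITE d 5 -> skip
  v4 WRITE b 28 -> skip
  v5 WRITE b 13 -> skip
  v6 WRITE d 19 -> skip
  v7 WRITE f 12 -> skip
  v8 WRITE c 12 -> keep
  v9 WRITE f 25 -> skip
  v10 WRITE e 1 -> skip
  v11 WRITE d 22 -> skip
  v12 WRITE b 11 -> skip
  v13 WRITE c 9 -> drop (> snap)
  v14 WRITE d 31 -> skip
Collected: [(8, 12)]

Answer: v8 12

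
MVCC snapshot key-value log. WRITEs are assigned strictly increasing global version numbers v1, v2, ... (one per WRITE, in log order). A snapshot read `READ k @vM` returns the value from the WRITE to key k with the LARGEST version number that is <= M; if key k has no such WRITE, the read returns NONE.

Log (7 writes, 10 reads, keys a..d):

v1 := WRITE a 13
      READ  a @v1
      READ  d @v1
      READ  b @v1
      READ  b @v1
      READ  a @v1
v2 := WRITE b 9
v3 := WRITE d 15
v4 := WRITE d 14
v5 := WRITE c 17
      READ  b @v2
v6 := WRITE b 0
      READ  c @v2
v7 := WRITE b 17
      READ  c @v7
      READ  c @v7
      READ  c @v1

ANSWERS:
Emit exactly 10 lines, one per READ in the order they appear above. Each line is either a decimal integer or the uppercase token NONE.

Answer: 13
NONE
NONE
NONE
13
9
NONE
17
17
NONE

Derivation:
v1: WRITE a=13  (a history now [(1, 13)])
READ a @v1: history=[(1, 13)] -> pick v1 -> 13
READ d @v1: history=[] -> no version <= 1 -> NONE
READ b @v1: history=[] -> no version <= 1 -> NONE
READ b @v1: history=[] -> no version <= 1 -> NONE
READ a @v1: history=[(1, 13)] -> pick v1 -> 13
v2: WRITE b=9  (b history now [(2, 9)])
v3: WRITE d=15  (d history now [(3, 15)])
v4: WRITE d=14  (d history now [(3, 15), (4, 14)])
v5: WRITE c=17  (c history now [(5, 17)])
READ b @v2: history=[(2, 9)] -> pick v2 -> 9
v6: WRITE b=0  (b history now [(2, 9), (6, 0)])
READ c @v2: history=[(5, 17)] -> no version <= 2 -> NONE
v7: WRITE b=17  (b history now [(2, 9), (6, 0), (7, 17)])
READ c @v7: history=[(5, 17)] -> pick v5 -> 17
READ c @v7: history=[(5, 17)] -> pick v5 -> 17
READ c @v1: history=[(5, 17)] -> no version <= 1 -> NONE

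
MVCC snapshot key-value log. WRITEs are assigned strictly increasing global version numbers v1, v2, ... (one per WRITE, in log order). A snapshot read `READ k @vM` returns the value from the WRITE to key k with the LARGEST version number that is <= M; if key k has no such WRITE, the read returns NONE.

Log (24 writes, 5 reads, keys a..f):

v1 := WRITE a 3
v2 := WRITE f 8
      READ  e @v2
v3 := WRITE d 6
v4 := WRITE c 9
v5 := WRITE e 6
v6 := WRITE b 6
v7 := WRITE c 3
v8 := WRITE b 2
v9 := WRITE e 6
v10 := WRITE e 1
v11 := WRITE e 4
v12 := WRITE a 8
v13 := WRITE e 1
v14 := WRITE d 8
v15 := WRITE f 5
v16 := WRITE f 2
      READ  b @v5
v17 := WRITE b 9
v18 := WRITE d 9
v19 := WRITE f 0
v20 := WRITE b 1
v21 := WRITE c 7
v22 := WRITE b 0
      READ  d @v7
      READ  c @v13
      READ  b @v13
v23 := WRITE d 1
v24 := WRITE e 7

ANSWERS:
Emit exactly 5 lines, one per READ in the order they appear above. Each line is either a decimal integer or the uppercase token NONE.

v1: WRITE a=3  (a history now [(1, 3)])
v2: WRITE f=8  (f history now [(2, 8)])
READ e @v2: history=[] -> no version <= 2 -> NONE
v3: WRITE d=6  (d history now [(3, 6)])
v4: WRITE c=9  (c history now [(4, 9)])
v5: WRITE e=6  (e history now [(5, 6)])
v6: WRITE b=6  (b history now [(6, 6)])
v7: WRITE c=3  (c history now [(4, 9), (7, 3)])
v8: WRITE b=2  (b history now [(6, 6), (8, 2)])
v9: WRITE e=6  (e history now [(5, 6), (9, 6)])
v10: WRITE e=1  (e history now [(5, 6), (9, 6), (10, 1)])
v11: WRITE e=4  (e history now [(5, 6), (9, 6), (10, 1), (11, 4)])
v12: WRITE a=8  (a history now [(1, 3), (12, 8)])
v13: WRITE e=1  (e history now [(5, 6), (9, 6), (10, 1), (11, 4), (13, 1)])
v14: WRITE d=8  (d history now [(3, 6), (14, 8)])
v15: WRITE f=5  (f history now [(2, 8), (15, 5)])
v16: WRITE f=2  (f history now [(2, 8), (15, 5), (16, 2)])
READ b @v5: history=[(6, 6), (8, 2)] -> no version <= 5 -> NONE
v17: WRITE b=9  (b history now [(6, 6), (8, 2), (17, 9)])
v18: WRITE d=9  (d history now [(3, 6), (14, 8), (18, 9)])
v19: WRITE f=0  (f history now [(2, 8), (15, 5), (16, 2), (19, 0)])
v20: WRITE b=1  (b history now [(6, 6), (8, 2), (17, 9), (20, 1)])
v21: WRITE c=7  (c history now [(4, 9), (7, 3), (21, 7)])
v22: WRITE b=0  (b history now [(6, 6), (8, 2), (17, 9), (20, 1), (22, 0)])
READ d @v7: history=[(3, 6), (14, 8), (18, 9)] -> pick v3 -> 6
READ c @v13: history=[(4, 9), (7, 3), (21, 7)] -> pick v7 -> 3
READ b @v13: history=[(6, 6), (8, 2), (17, 9), (20, 1), (22, 0)] -> pick v8 -> 2
v23: WRITE d=1  (d history now [(3, 6), (14, 8), (18, 9), (23, 1)])
v24: WRITE e=7  (e history now [(5, 6), (9, 6), (10, 1), (11, 4), (13, 1), (24, 7)])

Answer: NONE
NONE
6
3
2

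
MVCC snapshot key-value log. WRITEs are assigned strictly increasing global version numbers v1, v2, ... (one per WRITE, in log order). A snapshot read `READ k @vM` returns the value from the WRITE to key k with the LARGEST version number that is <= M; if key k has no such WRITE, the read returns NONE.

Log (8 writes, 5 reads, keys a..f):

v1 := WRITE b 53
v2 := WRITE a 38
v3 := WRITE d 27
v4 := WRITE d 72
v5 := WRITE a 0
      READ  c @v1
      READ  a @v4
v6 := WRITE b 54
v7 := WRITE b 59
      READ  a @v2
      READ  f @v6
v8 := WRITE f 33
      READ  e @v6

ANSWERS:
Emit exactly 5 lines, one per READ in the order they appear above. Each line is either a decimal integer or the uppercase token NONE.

v1: WRITE b=53  (b history now [(1, 53)])
v2: WRITE a=38  (a history now [(2, 38)])
v3: WRITE d=27  (d history now [(3, 27)])
v4: WRITE d=72  (d history now [(3, 27), (4, 72)])
v5: WRITE a=0  (a history now [(2, 38), (5, 0)])
READ c @v1: history=[] -> no version <= 1 -> NONE
READ a @v4: history=[(2, 38), (5, 0)] -> pick v2 -> 38
v6: WRITE b=54  (b history now [(1, 53), (6, 54)])
v7: WRITE b=59  (b history now [(1, 53), (6, 54), (7, 59)])
READ a @v2: history=[(2, 38), (5, 0)] -> pick v2 -> 38
READ f @v6: history=[] -> no version <= 6 -> NONE
v8: WRITE f=33  (f history now [(8, 33)])
READ e @v6: history=[] -> no version <= 6 -> NONE

Answer: NONE
38
38
NONE
NONE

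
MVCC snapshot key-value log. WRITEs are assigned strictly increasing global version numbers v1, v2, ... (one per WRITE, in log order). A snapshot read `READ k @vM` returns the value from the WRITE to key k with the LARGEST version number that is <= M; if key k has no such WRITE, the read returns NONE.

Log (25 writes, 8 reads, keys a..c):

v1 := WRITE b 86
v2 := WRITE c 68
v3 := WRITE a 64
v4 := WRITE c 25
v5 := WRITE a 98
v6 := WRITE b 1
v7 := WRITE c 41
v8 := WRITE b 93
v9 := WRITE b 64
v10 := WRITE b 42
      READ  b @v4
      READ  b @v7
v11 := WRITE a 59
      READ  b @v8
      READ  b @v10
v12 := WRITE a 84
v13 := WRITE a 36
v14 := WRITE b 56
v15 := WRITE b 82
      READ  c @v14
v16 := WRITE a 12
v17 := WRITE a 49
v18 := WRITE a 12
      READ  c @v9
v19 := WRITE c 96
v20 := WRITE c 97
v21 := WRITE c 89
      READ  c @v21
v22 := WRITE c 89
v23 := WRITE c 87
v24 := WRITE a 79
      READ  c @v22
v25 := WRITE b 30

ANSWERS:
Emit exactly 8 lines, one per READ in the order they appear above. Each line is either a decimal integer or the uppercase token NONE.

Answer: 86
1
93
42
41
41
89
89

Derivation:
v1: WRITE b=86  (b history now [(1, 86)])
v2: WRITE c=68  (c history now [(2, 68)])
v3: WRITE a=64  (a history now [(3, 64)])
v4: WRITE c=25  (c history now [(2, 68), (4, 25)])
v5: WRITE a=98  (a history now [(3, 64), (5, 98)])
v6: WRITE b=1  (b history now [(1, 86), (6, 1)])
v7: WRITE c=41  (c history now [(2, 68), (4, 25), (7, 41)])
v8: WRITE b=93  (b history now [(1, 86), (6, 1), (8, 93)])
v9: WRITE b=64  (b history now [(1, 86), (6, 1), (8, 93), (9, 64)])
v10: WRITE b=42  (b history now [(1, 86), (6, 1), (8, 93), (9, 64), (10, 42)])
READ b @v4: history=[(1, 86), (6, 1), (8, 93), (9, 64), (10, 42)] -> pick v1 -> 86
READ b @v7: history=[(1, 86), (6, 1), (8, 93), (9, 64), (10, 42)] -> pick v6 -> 1
v11: WRITE a=59  (a history now [(3, 64), (5, 98), (11, 59)])
READ b @v8: history=[(1, 86), (6, 1), (8, 93), (9, 64), (10, 42)] -> pick v8 -> 93
READ b @v10: history=[(1, 86), (6, 1), (8, 93), (9, 64), (10, 42)] -> pick v10 -> 42
v12: WRITE a=84  (a history now [(3, 64), (5, 98), (11, 59), (12, 84)])
v13: WRITE a=36  (a history now [(3, 64), (5, 98), (11, 59), (12, 84), (13, 36)])
v14: WRITE b=56  (b history now [(1, 86), (6, 1), (8, 93), (9, 64), (10, 42), (14, 56)])
v15: WRITE b=82  (b history now [(1, 86), (6, 1), (8, 93), (9, 64), (10, 42), (14, 56), (15, 82)])
READ c @v14: history=[(2, 68), (4, 25), (7, 41)] -> pick v7 -> 41
v16: WRITE a=12  (a history now [(3, 64), (5, 98), (11, 59), (12, 84), (13, 36), (16, 12)])
v17: WRITE a=49  (a history now [(3, 64), (5, 98), (11, 59), (12, 84), (13, 36), (16, 12), (17, 49)])
v18: WRITE a=12  (a history now [(3, 64), (5, 98), (11, 59), (12, 84), (13, 36), (16, 12), (17, 49), (18, 12)])
READ c @v9: history=[(2, 68), (4, 25), (7, 41)] -> pick v7 -> 41
v19: WRITE c=96  (c history now [(2, 68), (4, 25), (7, 41), (19, 96)])
v20: WRITE c=97  (c history now [(2, 68), (4, 25), (7, 41), (19, 96), (20, 97)])
v21: WRITE c=89  (c history now [(2, 68), (4, 25), (7, 41), (19, 96), (20, 97), (21, 89)])
READ c @v21: history=[(2, 68), (4, 25), (7, 41), (19, 96), (20, 97), (21, 89)] -> pick v21 -> 89
v22: WRITE c=89  (c history now [(2, 68), (4, 25), (7, 41), (19, 96), (20, 97), (21, 89), (22, 89)])
v23: WRITE c=87  (c history now [(2, 68), (4, 25), (7, 41), (19, 96), (20, 97), (21, 89), (22, 89), (23, 87)])
v24: WRITE a=79  (a history now [(3, 64), (5, 98), (11, 59), (12, 84), (13, 36), (16, 12), (17, 49), (18, 12), (24, 79)])
READ c @v22: history=[(2, 68), (4, 25), (7, 41), (19, 96), (20, 97), (21, 89), (22, 89), (23, 87)] -> pick v22 -> 89
v25: WRITE b=30  (b history now [(1, 86), (6, 1), (8, 93), (9, 64), (10, 42), (14, 56), (15, 82), (25, 30)])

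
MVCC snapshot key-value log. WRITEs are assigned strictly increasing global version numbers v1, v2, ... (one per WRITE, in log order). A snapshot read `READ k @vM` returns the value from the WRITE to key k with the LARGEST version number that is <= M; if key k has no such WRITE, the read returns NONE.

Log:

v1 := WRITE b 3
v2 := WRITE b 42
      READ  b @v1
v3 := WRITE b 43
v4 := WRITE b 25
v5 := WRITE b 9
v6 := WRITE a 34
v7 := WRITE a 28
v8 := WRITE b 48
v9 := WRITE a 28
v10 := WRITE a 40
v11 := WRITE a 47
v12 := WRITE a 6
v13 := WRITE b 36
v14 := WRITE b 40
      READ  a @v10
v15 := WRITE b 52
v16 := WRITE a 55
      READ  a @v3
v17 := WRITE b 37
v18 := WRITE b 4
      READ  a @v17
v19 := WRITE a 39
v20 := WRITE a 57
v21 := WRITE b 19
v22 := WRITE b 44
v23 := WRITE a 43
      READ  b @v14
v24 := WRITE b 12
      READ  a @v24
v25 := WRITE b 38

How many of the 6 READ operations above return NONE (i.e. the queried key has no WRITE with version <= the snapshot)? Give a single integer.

Answer: 1

Derivation:
v1: WRITE b=3  (b history now [(1, 3)])
v2: WRITE b=42  (b history now [(1, 3), (2, 42)])
READ b @v1: history=[(1, 3), (2, 42)] -> pick v1 -> 3
v3: WRITE b=43  (b history now [(1, 3), (2, 42), (3, 43)])
v4: WRITE b=25  (b history now [(1, 3), (2, 42), (3, 43), (4, 25)])
v5: WRITE b=9  (b history now [(1, 3), (2, 42), (3, 43), (4, 25), (5, 9)])
v6: WRITE a=34  (a history now [(6, 34)])
v7: WRITE a=28  (a history now [(6, 34), (7, 28)])
v8: WRITE b=48  (b history now [(1, 3), (2, 42), (3, 43), (4, 25), (5, 9), (8, 48)])
v9: WRITE a=28  (a history now [(6, 34), (7, 28), (9, 28)])
v10: WRITE a=40  (a history now [(6, 34), (7, 28), (9, 28), (10, 40)])
v11: WRITE a=47  (a history now [(6, 34), (7, 28), (9, 28), (10, 40), (11, 47)])
v12: WRITE a=6  (a history now [(6, 34), (7, 28), (9, 28), (10, 40), (11, 47), (12, 6)])
v13: WRITE b=36  (b history now [(1, 3), (2, 42), (3, 43), (4, 25), (5, 9), (8, 48), (13, 36)])
v14: WRITE b=40  (b history now [(1, 3), (2, 42), (3, 43), (4, 25), (5, 9), (8, 48), (13, 36), (14, 40)])
READ a @v10: history=[(6, 34), (7, 28), (9, 28), (10, 40), (11, 47), (12, 6)] -> pick v10 -> 40
v15: WRITE b=52  (b history now [(1, 3), (2, 42), (3, 43), (4, 25), (5, 9), (8, 48), (13, 36), (14, 40), (15, 52)])
v16: WRITE a=55  (a history now [(6, 34), (7, 28), (9, 28), (10, 40), (11, 47), (12, 6), (16, 55)])
READ a @v3: history=[(6, 34), (7, 28), (9, 28), (10, 40), (11, 47), (12, 6), (16, 55)] -> no version <= 3 -> NONE
v17: WRITE b=37  (b history now [(1, 3), (2, 42), (3, 43), (4, 25), (5, 9), (8, 48), (13, 36), (14, 40), (15, 52), (17, 37)])
v18: WRITE b=4  (b history now [(1, 3), (2, 42), (3, 43), (4, 25), (5, 9), (8, 48), (13, 36), (14, 40), (15, 52), (17, 37), (18, 4)])
READ a @v17: history=[(6, 34), (7, 28), (9, 28), (10, 40), (11, 47), (12, 6), (16, 55)] -> pick v16 -> 55
v19: WRITE a=39  (a history now [(6, 34), (7, 28), (9, 28), (10, 40), (11, 47), (12, 6), (16, 55), (19, 39)])
v20: WRITE a=57  (a history now [(6, 34), (7, 28), (9, 28), (10, 40), (11, 47), (12, 6), (16, 55), (19, 39), (20, 57)])
v21: WRITE b=19  (b history now [(1, 3), (2, 42), (3, 43), (4, 25), (5, 9), (8, 48), (13, 36), (14, 40), (15, 52), (17, 37), (18, 4), (21, 19)])
v22: WRITE b=44  (b history now [(1, 3), (2, 42), (3, 43), (4, 25), (5, 9), (8, 48), (13, 36), (14, 40), (15, 52), (17, 37), (18, 4), (21, 19), (22, 44)])
v23: WRITE a=43  (a history now [(6, 34), (7, 28), (9, 28), (10, 40), (11, 47), (12, 6), (16, 55), (19, 39), (20, 57), (23, 43)])
READ b @v14: history=[(1, 3), (2, 42), (3, 43), (4, 25), (5, 9), (8, 48), (13, 36), (14, 40), (15, 52), (17, 37), (18, 4), (21, 19), (22, 44)] -> pick v14 -> 40
v24: WRITE b=12  (b history now [(1, 3), (2, 42), (3, 43), (4, 25), (5, 9), (8, 48), (13, 36), (14, 40), (15, 52), (17, 37), (18, 4), (21, 19), (22, 44), (24, 12)])
READ a @v24: history=[(6, 34), (7, 28), (9, 28), (10, 40), (11, 47), (12, 6), (16, 55), (19, 39), (20, 57), (23, 43)] -> pick v23 -> 43
v25: WRITE b=38  (b history now [(1, 3), (2, 42), (3, 43), (4, 25), (5, 9), (8, 48), (13, 36), (14, 40), (15, 52), (17, 37), (18, 4), (21, 19), (22, 44), (24, 12), (25, 38)])
Read results in order: ['3', '40', 'NONE', '55', '40', '43']
NONE count = 1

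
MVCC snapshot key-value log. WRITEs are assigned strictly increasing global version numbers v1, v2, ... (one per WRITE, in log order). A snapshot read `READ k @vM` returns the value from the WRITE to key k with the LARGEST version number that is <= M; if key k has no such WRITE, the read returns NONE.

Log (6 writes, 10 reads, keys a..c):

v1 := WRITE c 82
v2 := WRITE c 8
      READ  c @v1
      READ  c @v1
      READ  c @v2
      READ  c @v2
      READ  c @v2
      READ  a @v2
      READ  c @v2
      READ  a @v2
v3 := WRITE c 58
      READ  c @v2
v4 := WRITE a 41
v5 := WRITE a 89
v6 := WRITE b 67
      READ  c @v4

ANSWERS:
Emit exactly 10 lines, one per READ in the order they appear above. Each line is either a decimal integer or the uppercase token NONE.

Answer: 82
82
8
8
8
NONE
8
NONE
8
58

Derivation:
v1: WRITE c=82  (c history now [(1, 82)])
v2: WRITE c=8  (c history now [(1, 82), (2, 8)])
READ c @v1: history=[(1, 82), (2, 8)] -> pick v1 -> 82
READ c @v1: history=[(1, 82), (2, 8)] -> pick v1 -> 82
READ c @v2: history=[(1, 82), (2, 8)] -> pick v2 -> 8
READ c @v2: history=[(1, 82), (2, 8)] -> pick v2 -> 8
READ c @v2: history=[(1, 82), (2, 8)] -> pick v2 -> 8
READ a @v2: history=[] -> no version <= 2 -> NONE
READ c @v2: history=[(1, 82), (2, 8)] -> pick v2 -> 8
READ a @v2: history=[] -> no version <= 2 -> NONE
v3: WRITE c=58  (c history now [(1, 82), (2, 8), (3, 58)])
READ c @v2: history=[(1, 82), (2, 8), (3, 58)] -> pick v2 -> 8
v4: WRITE a=41  (a history now [(4, 41)])
v5: WRITE a=89  (a history now [(4, 41), (5, 89)])
v6: WRITE b=67  (b history now [(6, 67)])
READ c @v4: history=[(1, 82), (2, 8), (3, 58)] -> pick v3 -> 58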